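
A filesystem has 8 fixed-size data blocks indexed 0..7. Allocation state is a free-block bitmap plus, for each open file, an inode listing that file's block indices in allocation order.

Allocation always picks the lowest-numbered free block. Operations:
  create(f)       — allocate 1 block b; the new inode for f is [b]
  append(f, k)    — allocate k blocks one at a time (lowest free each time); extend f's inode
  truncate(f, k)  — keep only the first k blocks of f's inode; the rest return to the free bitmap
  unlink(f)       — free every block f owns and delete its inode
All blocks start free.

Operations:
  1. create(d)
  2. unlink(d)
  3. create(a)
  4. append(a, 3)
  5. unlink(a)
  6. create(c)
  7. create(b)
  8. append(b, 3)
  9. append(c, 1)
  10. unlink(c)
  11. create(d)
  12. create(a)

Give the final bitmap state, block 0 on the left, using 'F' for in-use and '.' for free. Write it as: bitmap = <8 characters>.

after create(d) → d:[0]  free=[F.......]
after unlink(d) →   free=[........]
after create(a) → a:[0]  free=[F.......]
after append(a, 3) → a:[0, 1, 2, 3]  free=[FFFF....]
after unlink(a) →   free=[........]
after create(c) → c:[0]  free=[F.......]
after create(b) → b:[1], c:[0]  free=[FF......]
after append(b, 3) → b:[1, 2, 3, 4], c:[0]  free=[FFFFF...]
after append(c, 1) → b:[1, 2, 3, 4], c:[0, 5]  free=[FFFFFF..]
after unlink(c) → b:[1, 2, 3, 4]  free=[.FFFF...]
after create(d) → b:[1, 2, 3, 4], d:[0]  free=[FFFFF...]
after create(a) → a:[5], b:[1, 2, 3, 4], d:[0]  free=[FFFFFF..]

bitmap = FFFFFF..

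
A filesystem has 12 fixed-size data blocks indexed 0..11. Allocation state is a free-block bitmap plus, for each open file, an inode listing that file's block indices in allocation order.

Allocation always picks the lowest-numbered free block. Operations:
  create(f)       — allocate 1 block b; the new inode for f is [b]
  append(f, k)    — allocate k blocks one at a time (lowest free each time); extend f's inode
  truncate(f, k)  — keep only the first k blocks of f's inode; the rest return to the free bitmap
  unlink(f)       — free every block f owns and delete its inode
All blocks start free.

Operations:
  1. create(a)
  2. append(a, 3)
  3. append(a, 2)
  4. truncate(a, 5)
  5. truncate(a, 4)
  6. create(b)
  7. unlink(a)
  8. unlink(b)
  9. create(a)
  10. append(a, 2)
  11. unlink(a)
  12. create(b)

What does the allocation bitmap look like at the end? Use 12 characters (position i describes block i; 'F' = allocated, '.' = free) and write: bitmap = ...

  1. create(a)  ⇒  F...........  {a→[0]}
  2. append(a, 3)  ⇒  FFFF........  {a→[0, 1, 2, 3]}
  3. append(a, 2)  ⇒  FFFFFF......  {a→[0, 1, 2, 3, 4, 5]}
  4. truncate(a, 5)  ⇒  FFFFF.......  {a→[0, 1, 2, 3, 4]}
  5. truncate(a, 4)  ⇒  FFFF........  {a→[0, 1, 2, 3]}
  6. create(b)  ⇒  FFFFF.......  {a→[0, 1, 2, 3]; b→[4]}
  7. unlink(a)  ⇒  ....F.......  {b→[4]}
  8. unlink(b)  ⇒  ............  {}
  9. create(a)  ⇒  F...........  {a→[0]}
  10. append(a, 2)  ⇒  FFF.........  {a→[0, 1, 2]}
  11. unlink(a)  ⇒  ............  {}
  12. create(b)  ⇒  F...........  {b→[0]}

bitmap = F...........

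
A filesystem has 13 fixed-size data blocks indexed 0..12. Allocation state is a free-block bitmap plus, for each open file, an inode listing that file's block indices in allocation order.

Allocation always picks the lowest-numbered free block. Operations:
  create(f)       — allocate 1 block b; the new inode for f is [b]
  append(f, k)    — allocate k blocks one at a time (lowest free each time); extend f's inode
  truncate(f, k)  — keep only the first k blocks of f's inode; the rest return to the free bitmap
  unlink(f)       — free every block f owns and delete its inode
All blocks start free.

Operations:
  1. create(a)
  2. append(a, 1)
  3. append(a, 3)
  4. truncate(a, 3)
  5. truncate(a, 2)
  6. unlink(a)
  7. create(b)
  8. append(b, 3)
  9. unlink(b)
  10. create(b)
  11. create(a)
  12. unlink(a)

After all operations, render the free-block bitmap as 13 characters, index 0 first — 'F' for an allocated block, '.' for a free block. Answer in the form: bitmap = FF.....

bitmap = F............

  1. create(a)  ⇒  F............  {a→[0]}
  2. append(a, 1)  ⇒  FF...........  {a→[0, 1]}
  3. append(a, 3)  ⇒  FFFFF........  {a→[0, 1, 2, 3, 4]}
  4. truncate(a, 3)  ⇒  FFF..........  {a→[0, 1, 2]}
  5. truncate(a, 2)  ⇒  FF...........  {a→[0, 1]}
  6. unlink(a)  ⇒  .............  {}
  7. create(b)  ⇒  F............  {b→[0]}
  8. append(b, 3)  ⇒  FFFF.........  {b→[0, 1, 2, 3]}
  9. unlink(b)  ⇒  .............  {}
  10. create(b)  ⇒  F............  {b→[0]}
  11. create(a)  ⇒  FF...........  {a→[1]; b→[0]}
  12. unlink(a)  ⇒  F............  {b→[0]}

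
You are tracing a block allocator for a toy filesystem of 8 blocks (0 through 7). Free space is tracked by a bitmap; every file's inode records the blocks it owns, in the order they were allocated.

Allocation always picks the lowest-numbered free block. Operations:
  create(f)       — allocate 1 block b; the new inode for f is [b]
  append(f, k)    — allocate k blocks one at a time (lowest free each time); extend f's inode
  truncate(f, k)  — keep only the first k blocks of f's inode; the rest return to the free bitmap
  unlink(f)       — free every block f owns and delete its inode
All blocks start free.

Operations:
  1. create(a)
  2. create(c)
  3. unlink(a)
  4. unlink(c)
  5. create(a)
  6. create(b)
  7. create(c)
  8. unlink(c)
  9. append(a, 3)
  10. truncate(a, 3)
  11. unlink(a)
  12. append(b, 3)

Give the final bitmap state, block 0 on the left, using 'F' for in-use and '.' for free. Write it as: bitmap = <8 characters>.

bitmap = FFFF....

after create(a) → a:[0]  free=[F.......]
after create(c) → a:[0], c:[1]  free=[FF......]
after unlink(a) → c:[1]  free=[.F......]
after unlink(c) →   free=[........]
after create(a) → a:[0]  free=[F.......]
after create(b) → a:[0], b:[1]  free=[FF......]
after create(c) → a:[0], b:[1], c:[2]  free=[FFF.....]
after unlink(c) → a:[0], b:[1]  free=[FF......]
after append(a, 3) → a:[0, 2, 3, 4], b:[1]  free=[FFFFF...]
after truncate(a, 3) → a:[0, 2, 3], b:[1]  free=[FFFF....]
after unlink(a) → b:[1]  free=[.F......]
after append(b, 3) → b:[1, 0, 2, 3]  free=[FFFF....]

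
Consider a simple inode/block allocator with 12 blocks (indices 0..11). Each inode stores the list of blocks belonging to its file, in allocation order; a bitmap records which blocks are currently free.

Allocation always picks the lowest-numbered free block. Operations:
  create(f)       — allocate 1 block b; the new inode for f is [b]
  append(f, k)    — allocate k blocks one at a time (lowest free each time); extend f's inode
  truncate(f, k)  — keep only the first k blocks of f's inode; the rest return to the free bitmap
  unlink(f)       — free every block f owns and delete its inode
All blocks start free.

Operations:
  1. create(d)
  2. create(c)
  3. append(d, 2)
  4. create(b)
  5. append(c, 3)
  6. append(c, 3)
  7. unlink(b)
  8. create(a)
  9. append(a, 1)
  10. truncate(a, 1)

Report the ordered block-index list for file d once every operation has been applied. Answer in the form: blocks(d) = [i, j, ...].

blocks(d) = [0, 2, 3]

after create(d) → d:[0]  free=[F...........]
after create(c) → c:[1], d:[0]  free=[FF..........]
after append(d, 2) → c:[1], d:[0, 2, 3]  free=[FFFF........]
after create(b) → b:[4], c:[1], d:[0, 2, 3]  free=[FFFFF.......]
after append(c, 3) → b:[4], c:[1, 5, 6, 7], d:[0, 2, 3]  free=[FFFFFFFF....]
after append(c, 3) → b:[4], c:[1, 5, 6, 7, 8, 9, 10], d:[0, 2, 3]  free=[FFFFFFFFFFF.]
after unlink(b) → c:[1, 5, 6, 7, 8, 9, 10], d:[0, 2, 3]  free=[FFFF.FFFFFF.]
after create(a) → a:[4], c:[1, 5, 6, 7, 8, 9, 10], d:[0, 2, 3]  free=[FFFFFFFFFFF.]
after append(a, 1) → a:[4, 11], c:[1, 5, 6, 7, 8, 9, 10], d:[0, 2, 3]  free=[FFFFFFFFFFFF]
after truncate(a, 1) → a:[4], c:[1, 5, 6, 7, 8, 9, 10], d:[0, 2, 3]  free=[FFFFFFFFFFF.]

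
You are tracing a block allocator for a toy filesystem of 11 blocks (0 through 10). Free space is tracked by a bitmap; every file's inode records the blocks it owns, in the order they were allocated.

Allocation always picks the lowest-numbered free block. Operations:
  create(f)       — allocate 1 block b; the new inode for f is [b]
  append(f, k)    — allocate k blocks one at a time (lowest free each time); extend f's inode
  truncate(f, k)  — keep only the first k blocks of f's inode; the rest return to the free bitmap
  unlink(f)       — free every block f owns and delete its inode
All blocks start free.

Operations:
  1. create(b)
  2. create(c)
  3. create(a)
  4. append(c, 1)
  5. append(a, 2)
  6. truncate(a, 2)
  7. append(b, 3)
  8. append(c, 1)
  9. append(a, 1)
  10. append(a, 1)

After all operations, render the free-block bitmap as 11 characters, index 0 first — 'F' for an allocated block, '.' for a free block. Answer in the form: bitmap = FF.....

bitmap = FFFFFFFFFFF

after create(b) → b:[0]  free=[F..........]
after create(c) → b:[0], c:[1]  free=[FF.........]
after create(a) → a:[2], b:[0], c:[1]  free=[FFF........]
after append(c, 1) → a:[2], b:[0], c:[1, 3]  free=[FFFF.......]
after append(a, 2) → a:[2, 4, 5], b:[0], c:[1, 3]  free=[FFFFFF.....]
after truncate(a, 2) → a:[2, 4], b:[0], c:[1, 3]  free=[FFFFF......]
after append(b, 3) → a:[2, 4], b:[0, 5, 6, 7], c:[1, 3]  free=[FFFFFFFF...]
after append(c, 1) → a:[2, 4], b:[0, 5, 6, 7], c:[1, 3, 8]  free=[FFFFFFFFF..]
after append(a, 1) → a:[2, 4, 9], b:[0, 5, 6, 7], c:[1, 3, 8]  free=[FFFFFFFFFF.]
after append(a, 1) → a:[2, 4, 9, 10], b:[0, 5, 6, 7], c:[1, 3, 8]  free=[FFFFFFFFFFF]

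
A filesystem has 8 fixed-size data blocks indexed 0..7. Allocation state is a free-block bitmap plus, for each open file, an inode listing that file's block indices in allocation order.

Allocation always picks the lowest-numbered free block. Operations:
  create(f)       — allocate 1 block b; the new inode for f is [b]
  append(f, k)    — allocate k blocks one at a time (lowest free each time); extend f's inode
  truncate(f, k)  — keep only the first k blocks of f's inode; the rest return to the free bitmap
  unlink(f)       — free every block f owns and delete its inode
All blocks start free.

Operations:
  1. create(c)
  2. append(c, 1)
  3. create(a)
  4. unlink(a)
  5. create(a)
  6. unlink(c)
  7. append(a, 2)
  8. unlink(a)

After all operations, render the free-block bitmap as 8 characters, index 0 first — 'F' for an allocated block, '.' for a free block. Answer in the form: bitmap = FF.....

after create(c) → c:[0]  free=[F.......]
after append(c, 1) → c:[0, 1]  free=[FF......]
after create(a) → a:[2], c:[0, 1]  free=[FFF.....]
after unlink(a) → c:[0, 1]  free=[FF......]
after create(a) → a:[2], c:[0, 1]  free=[FFF.....]
after unlink(c) → a:[2]  free=[..F.....]
after append(a, 2) → a:[2, 0, 1]  free=[FFF.....]
after unlink(a) →   free=[........]

bitmap = ........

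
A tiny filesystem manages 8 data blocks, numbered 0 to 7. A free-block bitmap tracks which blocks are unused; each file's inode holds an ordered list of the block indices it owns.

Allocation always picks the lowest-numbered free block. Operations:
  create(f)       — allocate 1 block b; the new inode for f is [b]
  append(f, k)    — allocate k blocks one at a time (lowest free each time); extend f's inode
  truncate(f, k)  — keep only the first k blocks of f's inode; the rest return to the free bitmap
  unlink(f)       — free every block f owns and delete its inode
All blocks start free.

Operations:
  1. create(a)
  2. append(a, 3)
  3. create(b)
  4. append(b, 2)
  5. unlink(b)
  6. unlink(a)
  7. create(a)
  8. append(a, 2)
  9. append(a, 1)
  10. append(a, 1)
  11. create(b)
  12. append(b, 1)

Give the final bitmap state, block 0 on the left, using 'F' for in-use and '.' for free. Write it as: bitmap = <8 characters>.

create(a): bitmap=F....... | a=[0]
append(a, 3): bitmap=FFFF.... | a=[0, 1, 2, 3]
create(b): bitmap=FFFFF... | a=[0, 1, 2, 3] b=[4]
append(b, 2): bitmap=FFFFFFF. | a=[0, 1, 2, 3] b=[4, 5, 6]
unlink(b): bitmap=FFFF.... | a=[0, 1, 2, 3]
unlink(a): bitmap=........ | 
create(a): bitmap=F....... | a=[0]
append(a, 2): bitmap=FFF..... | a=[0, 1, 2]
append(a, 1): bitmap=FFFF.... | a=[0, 1, 2, 3]
append(a, 1): bitmap=FFFFF... | a=[0, 1, 2, 3, 4]
create(b): bitmap=FFFFFF.. | a=[0, 1, 2, 3, 4] b=[5]
append(b, 1): bitmap=FFFFFFF. | a=[0, 1, 2, 3, 4] b=[5, 6]

bitmap = FFFFFFF.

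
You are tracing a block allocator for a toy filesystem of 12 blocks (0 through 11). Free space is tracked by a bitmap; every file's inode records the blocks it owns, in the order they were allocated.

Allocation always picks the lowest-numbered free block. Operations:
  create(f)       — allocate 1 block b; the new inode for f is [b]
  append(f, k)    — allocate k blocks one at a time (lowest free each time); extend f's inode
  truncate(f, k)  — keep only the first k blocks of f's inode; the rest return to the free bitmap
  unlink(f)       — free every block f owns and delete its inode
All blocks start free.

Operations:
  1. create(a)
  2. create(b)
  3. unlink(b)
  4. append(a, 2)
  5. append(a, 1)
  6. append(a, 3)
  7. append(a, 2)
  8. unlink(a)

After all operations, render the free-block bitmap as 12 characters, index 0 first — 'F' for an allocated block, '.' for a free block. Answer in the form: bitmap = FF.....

bitmap = ............

  1. create(a)  ⇒  F...........  {a→[0]}
  2. create(b)  ⇒  FF..........  {a→[0]; b→[1]}
  3. unlink(b)  ⇒  F...........  {a→[0]}
  4. append(a, 2)  ⇒  FFF.........  {a→[0, 1, 2]}
  5. append(a, 1)  ⇒  FFFF........  {a→[0, 1, 2, 3]}
  6. append(a, 3)  ⇒  FFFFFFF.....  {a→[0, 1, 2, 3, 4, 5, 6]}
  7. append(a, 2)  ⇒  FFFFFFFFF...  {a→[0, 1, 2, 3, 4, 5, 6, 7, 8]}
  8. unlink(a)  ⇒  ............  {}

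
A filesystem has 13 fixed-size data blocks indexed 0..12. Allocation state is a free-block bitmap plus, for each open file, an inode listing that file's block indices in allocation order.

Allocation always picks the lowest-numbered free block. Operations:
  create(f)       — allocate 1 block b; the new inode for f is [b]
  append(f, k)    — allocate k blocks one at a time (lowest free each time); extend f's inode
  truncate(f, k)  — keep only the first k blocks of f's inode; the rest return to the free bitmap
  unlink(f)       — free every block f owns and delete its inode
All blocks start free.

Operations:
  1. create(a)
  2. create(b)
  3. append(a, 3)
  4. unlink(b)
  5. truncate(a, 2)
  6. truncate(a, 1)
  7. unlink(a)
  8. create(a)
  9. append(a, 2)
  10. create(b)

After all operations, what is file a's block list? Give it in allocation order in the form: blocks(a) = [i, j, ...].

after create(a) → a:[0]  free=[F............]
after create(b) → a:[0], b:[1]  free=[FF...........]
after append(a, 3) → a:[0, 2, 3, 4], b:[1]  free=[FFFFF........]
after unlink(b) → a:[0, 2, 3, 4]  free=[F.FFF........]
after truncate(a, 2) → a:[0, 2]  free=[F.F..........]
after truncate(a, 1) → a:[0]  free=[F............]
after unlink(a) →   free=[.............]
after create(a) → a:[0]  free=[F............]
after append(a, 2) → a:[0, 1, 2]  free=[FFF..........]
after create(b) → a:[0, 1, 2], b:[3]  free=[FFFF.........]

blocks(a) = [0, 1, 2]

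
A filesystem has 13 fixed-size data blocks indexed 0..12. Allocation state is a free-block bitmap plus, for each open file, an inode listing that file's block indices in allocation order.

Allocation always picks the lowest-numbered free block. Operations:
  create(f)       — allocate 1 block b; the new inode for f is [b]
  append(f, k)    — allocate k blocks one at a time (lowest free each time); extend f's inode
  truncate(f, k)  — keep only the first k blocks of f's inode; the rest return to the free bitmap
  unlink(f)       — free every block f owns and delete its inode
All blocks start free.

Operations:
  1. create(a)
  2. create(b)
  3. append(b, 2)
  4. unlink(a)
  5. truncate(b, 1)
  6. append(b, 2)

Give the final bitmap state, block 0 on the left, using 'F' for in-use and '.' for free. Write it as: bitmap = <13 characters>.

bitmap = FFF..........

  1. create(a)  ⇒  F............  {a→[0]}
  2. create(b)  ⇒  FF...........  {a→[0]; b→[1]}
  3. append(b, 2)  ⇒  FFFF.........  {a→[0]; b→[1, 2, 3]}
  4. unlink(a)  ⇒  .FFF.........  {b→[1, 2, 3]}
  5. truncate(b, 1)  ⇒  .F...........  {b→[1]}
  6. append(b, 2)  ⇒  FFF..........  {b→[1, 0, 2]}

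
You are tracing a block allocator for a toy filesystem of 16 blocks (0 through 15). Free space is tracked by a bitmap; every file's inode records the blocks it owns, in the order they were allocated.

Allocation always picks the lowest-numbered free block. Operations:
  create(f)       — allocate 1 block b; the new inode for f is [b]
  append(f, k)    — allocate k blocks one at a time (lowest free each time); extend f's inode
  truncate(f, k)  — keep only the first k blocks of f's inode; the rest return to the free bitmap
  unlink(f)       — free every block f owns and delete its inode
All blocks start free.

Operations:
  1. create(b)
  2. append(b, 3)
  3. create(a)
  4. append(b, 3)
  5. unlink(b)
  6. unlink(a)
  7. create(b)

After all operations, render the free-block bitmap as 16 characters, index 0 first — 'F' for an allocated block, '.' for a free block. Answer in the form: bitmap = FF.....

bitmap = F...............

create(b): bitmap=F............... | b=[0]
append(b, 3): bitmap=FFFF............ | b=[0, 1, 2, 3]
create(a): bitmap=FFFFF........... | a=[4] b=[0, 1, 2, 3]
append(b, 3): bitmap=FFFFFFFF........ | a=[4] b=[0, 1, 2, 3, 5, 6, 7]
unlink(b): bitmap=....F........... | a=[4]
unlink(a): bitmap=................ | 
create(b): bitmap=F............... | b=[0]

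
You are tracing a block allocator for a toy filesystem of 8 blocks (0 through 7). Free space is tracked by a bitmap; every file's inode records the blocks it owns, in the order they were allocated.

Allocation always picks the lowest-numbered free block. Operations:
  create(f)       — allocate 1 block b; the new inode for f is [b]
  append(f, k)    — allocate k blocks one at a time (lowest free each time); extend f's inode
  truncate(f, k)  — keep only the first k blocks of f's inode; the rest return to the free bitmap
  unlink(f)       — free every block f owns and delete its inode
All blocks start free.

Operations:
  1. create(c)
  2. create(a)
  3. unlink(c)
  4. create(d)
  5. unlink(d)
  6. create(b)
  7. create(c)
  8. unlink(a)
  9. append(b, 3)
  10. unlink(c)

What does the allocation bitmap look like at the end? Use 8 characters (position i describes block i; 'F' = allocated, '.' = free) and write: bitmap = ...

bitmap = FF.FF...

  1. create(c)  ⇒  F.......  {c→[0]}
  2. create(a)  ⇒  FF......  {a→[1]; c→[0]}
  3. unlink(c)  ⇒  .F......  {a→[1]}
  4. create(d)  ⇒  FF......  {a→[1]; d→[0]}
  5. unlink(d)  ⇒  .F......  {a→[1]}
  6. create(b)  ⇒  FF......  {a→[1]; b→[0]}
  7. create(c)  ⇒  FFF.....  {a→[1]; b→[0]; c→[2]}
  8. unlink(a)  ⇒  F.F.....  {b→[0]; c→[2]}
  9. append(b, 3)  ⇒  FFFFF...  {b→[0, 1, 3, 4]; c→[2]}
  10. unlink(c)  ⇒  FF.FF...  {b→[0, 1, 3, 4]}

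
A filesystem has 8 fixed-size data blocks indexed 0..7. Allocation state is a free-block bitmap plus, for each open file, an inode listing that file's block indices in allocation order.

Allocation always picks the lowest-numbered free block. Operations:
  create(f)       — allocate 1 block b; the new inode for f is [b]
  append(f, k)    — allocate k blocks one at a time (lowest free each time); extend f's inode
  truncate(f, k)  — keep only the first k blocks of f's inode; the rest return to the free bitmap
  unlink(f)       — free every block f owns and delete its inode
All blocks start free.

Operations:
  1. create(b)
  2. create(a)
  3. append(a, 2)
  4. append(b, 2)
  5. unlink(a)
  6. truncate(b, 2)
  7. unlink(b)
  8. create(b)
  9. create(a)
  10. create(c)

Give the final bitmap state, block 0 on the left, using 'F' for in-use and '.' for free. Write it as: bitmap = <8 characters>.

  1. create(b)  ⇒  F.......  {b→[0]}
  2. create(a)  ⇒  FF......  {a→[1]; b→[0]}
  3. append(a, 2)  ⇒  FFFF....  {a→[1, 2, 3]; b→[0]}
  4. append(b, 2)  ⇒  FFFFFF..  {a→[1, 2, 3]; b→[0, 4, 5]}
  5. unlink(a)  ⇒  F...FF..  {b→[0, 4, 5]}
  6. truncate(b, 2)  ⇒  F...F...  {b→[0, 4]}
  7. unlink(b)  ⇒  ........  {}
  8. create(b)  ⇒  F.......  {b→[0]}
  9. create(a)  ⇒  FF......  {a→[1]; b→[0]}
  10. create(c)  ⇒  FFF.....  {a→[1]; b→[0]; c→[2]}

bitmap = FFF.....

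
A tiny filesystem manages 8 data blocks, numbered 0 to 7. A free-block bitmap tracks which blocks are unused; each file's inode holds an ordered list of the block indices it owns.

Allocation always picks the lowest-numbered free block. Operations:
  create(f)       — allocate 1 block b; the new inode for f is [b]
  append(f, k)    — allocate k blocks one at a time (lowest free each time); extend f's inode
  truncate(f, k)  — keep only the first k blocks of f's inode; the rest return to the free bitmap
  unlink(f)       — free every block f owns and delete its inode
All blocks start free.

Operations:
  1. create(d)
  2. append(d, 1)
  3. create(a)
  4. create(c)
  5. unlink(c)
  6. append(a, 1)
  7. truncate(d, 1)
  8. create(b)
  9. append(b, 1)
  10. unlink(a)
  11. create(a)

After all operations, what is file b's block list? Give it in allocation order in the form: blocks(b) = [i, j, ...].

create(d): bitmap=F....... | d=[0]
append(d, 1): bitmap=FF...... | d=[0, 1]
create(a): bitmap=FFF..... | a=[2] d=[0, 1]
create(c): bitmap=FFFF.... | a=[2] c=[3] d=[0, 1]
unlink(c): bitmap=FFF..... | a=[2] d=[0, 1]
append(a, 1): bitmap=FFFF.... | a=[2, 3] d=[0, 1]
truncate(d, 1): bitmap=F.FF.... | a=[2, 3] d=[0]
create(b): bitmap=FFFF.... | a=[2, 3] b=[1] d=[0]
append(b, 1): bitmap=FFFFF... | a=[2, 3] b=[1, 4] d=[0]
unlink(a): bitmap=FF..F... | b=[1, 4] d=[0]
create(a): bitmap=FFF.F... | a=[2] b=[1, 4] d=[0]

blocks(b) = [1, 4]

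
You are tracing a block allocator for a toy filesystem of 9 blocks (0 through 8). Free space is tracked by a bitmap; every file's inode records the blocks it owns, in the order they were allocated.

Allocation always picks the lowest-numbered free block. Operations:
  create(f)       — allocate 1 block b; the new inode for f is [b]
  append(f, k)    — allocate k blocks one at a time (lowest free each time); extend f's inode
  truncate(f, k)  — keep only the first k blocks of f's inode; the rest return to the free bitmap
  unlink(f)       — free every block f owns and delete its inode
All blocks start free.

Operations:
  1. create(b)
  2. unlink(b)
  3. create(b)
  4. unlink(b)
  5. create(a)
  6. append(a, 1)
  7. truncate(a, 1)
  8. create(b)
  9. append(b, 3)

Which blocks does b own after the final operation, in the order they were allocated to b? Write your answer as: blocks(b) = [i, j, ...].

blocks(b) = [1, 2, 3, 4]

  1. create(b)  ⇒  F........  {b→[0]}
  2. unlink(b)  ⇒  .........  {}
  3. create(b)  ⇒  F........  {b→[0]}
  4. unlink(b)  ⇒  .........  {}
  5. create(a)  ⇒  F........  {a→[0]}
  6. append(a, 1)  ⇒  FF.......  {a→[0, 1]}
  7. truncate(a, 1)  ⇒  F........  {a→[0]}
  8. create(b)  ⇒  FF.......  {a→[0]; b→[1]}
  9. append(b, 3)  ⇒  FFFFF....  {a→[0]; b→[1, 2, 3, 4]}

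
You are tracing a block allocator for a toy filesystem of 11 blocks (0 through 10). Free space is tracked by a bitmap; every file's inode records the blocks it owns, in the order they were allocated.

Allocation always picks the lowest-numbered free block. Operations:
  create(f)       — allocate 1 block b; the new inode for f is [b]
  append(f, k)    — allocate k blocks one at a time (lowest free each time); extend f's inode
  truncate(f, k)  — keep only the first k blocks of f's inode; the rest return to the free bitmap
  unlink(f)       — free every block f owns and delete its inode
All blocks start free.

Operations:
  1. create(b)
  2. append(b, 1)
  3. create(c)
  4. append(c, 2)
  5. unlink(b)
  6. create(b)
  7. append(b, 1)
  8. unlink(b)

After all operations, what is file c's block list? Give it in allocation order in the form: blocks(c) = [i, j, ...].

blocks(c) = [2, 3, 4]

after create(b) → b:[0]  free=[F..........]
after append(b, 1) → b:[0, 1]  free=[FF.........]
after create(c) → b:[0, 1], c:[2]  free=[FFF........]
after append(c, 2) → b:[0, 1], c:[2, 3, 4]  free=[FFFFF......]
after unlink(b) → c:[2, 3, 4]  free=[..FFF......]
after create(b) → b:[0], c:[2, 3, 4]  free=[F.FFF......]
after append(b, 1) → b:[0, 1], c:[2, 3, 4]  free=[FFFFF......]
after unlink(b) → c:[2, 3, 4]  free=[..FFF......]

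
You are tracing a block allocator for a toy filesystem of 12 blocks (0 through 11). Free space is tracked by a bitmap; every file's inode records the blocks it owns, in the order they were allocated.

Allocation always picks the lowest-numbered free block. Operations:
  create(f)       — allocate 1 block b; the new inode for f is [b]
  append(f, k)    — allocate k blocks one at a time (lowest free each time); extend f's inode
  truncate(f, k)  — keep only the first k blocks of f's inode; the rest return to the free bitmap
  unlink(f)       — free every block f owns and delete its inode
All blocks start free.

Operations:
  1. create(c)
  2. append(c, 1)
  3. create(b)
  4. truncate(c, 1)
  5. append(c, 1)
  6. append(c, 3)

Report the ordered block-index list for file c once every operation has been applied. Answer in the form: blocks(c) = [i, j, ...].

blocks(c) = [0, 1, 3, 4, 5]

  1. create(c)  ⇒  F...........  {c→[0]}
  2. append(c, 1)  ⇒  FF..........  {c→[0, 1]}
  3. create(b)  ⇒  FFF.........  {b→[2]; c→[0, 1]}
  4. truncate(c, 1)  ⇒  F.F.........  {b→[2]; c→[0]}
  5. append(c, 1)  ⇒  FFF.........  {b→[2]; c→[0, 1]}
  6. append(c, 3)  ⇒  FFFFFF......  {b→[2]; c→[0, 1, 3, 4, 5]}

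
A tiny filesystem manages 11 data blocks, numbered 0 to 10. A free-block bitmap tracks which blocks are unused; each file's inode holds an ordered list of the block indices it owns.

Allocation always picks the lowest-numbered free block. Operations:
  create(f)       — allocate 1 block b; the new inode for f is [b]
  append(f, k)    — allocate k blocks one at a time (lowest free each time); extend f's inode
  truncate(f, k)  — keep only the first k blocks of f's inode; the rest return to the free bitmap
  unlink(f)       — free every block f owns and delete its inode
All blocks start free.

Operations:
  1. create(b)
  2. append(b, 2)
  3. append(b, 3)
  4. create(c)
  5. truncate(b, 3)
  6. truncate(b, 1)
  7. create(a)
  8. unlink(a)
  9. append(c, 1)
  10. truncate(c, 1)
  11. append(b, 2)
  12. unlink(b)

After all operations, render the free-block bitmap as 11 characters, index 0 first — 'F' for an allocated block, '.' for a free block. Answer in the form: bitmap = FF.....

bitmap = ......F....

after create(b) → b:[0]  free=[F..........]
after append(b, 2) → b:[0, 1, 2]  free=[FFF........]
after append(b, 3) → b:[0, 1, 2, 3, 4, 5]  free=[FFFFFF.....]
after create(c) → b:[0, 1, 2, 3, 4, 5], c:[6]  free=[FFFFFFF....]
after truncate(b, 3) → b:[0, 1, 2], c:[6]  free=[FFF...F....]
after truncate(b, 1) → b:[0], c:[6]  free=[F.....F....]
after create(a) → a:[1], b:[0], c:[6]  free=[FF....F....]
after unlink(a) → b:[0], c:[6]  free=[F.....F....]
after append(c, 1) → b:[0], c:[6, 1]  free=[FF....F....]
after truncate(c, 1) → b:[0], c:[6]  free=[F.....F....]
after append(b, 2) → b:[0, 1, 2], c:[6]  free=[FFF...F....]
after unlink(b) → c:[6]  free=[......F....]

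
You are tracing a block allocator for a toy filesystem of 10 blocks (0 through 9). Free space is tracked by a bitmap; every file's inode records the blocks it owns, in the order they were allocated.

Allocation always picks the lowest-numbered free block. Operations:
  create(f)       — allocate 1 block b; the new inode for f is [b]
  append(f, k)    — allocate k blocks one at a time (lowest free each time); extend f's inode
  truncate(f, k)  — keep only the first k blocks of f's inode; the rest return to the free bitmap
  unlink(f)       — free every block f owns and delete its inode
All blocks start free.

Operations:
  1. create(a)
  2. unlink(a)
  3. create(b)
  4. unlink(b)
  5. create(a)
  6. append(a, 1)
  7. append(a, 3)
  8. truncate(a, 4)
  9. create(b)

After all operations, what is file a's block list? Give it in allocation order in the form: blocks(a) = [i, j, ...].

blocks(a) = [0, 1, 2, 3]

after create(a) → a:[0]  free=[F.........]
after unlink(a) →   free=[..........]
after create(b) → b:[0]  free=[F.........]
after unlink(b) →   free=[..........]
after create(a) → a:[0]  free=[F.........]
after append(a, 1) → a:[0, 1]  free=[FF........]
after append(a, 3) → a:[0, 1, 2, 3, 4]  free=[FFFFF.....]
after truncate(a, 4) → a:[0, 1, 2, 3]  free=[FFFF......]
after create(b) → a:[0, 1, 2, 3], b:[4]  free=[FFFFF.....]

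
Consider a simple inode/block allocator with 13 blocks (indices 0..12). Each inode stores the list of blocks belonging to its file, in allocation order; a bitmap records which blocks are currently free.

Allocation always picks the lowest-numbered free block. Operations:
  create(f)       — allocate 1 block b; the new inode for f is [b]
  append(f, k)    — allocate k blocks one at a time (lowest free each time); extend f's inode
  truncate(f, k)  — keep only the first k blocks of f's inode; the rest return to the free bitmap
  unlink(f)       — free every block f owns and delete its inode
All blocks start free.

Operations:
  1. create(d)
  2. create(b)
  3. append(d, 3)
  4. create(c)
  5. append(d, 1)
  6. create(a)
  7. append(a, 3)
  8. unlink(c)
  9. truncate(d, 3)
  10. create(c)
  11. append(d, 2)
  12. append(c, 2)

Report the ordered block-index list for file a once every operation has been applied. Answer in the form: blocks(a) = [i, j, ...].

[1] create(d) — d=0 (map F............)
[2] create(b) — b=1 d=0 (map FF...........)
[3] append(d, 3) — b=1 d=0,2,3,4 (map FFFFF........)
[4] create(c) — b=1 c=5 d=0,2,3,4 (map FFFFFF.......)
[5] append(d, 1) — b=1 c=5 d=0,2,3,4,6 (map FFFFFFF......)
[6] create(a) — a=7 b=1 c=5 d=0,2,3,4,6 (map FFFFFFFF.....)
[7] append(a, 3) — a=7,8,9,10 b=1 c=5 d=0,2,3,4,6 (map FFFFFFFFFFF..)
[8] unlink(c) — a=7,8,9,10 b=1 d=0,2,3,4,6 (map FFFFF.FFFFF..)
[9] truncate(d, 3) — a=7,8,9,10 b=1 d=0,2,3 (map FFFF...FFFF..)
[10] create(c) — a=7,8,9,10 b=1 c=4 d=0,2,3 (map FFFFF..FFFF..)
[11] append(d, 2) — a=7,8,9,10 b=1 c=4 d=0,2,3,5,6 (map FFFFFFFFFFF..)
[12] append(c, 2) — a=7,8,9,10 b=1 c=4,11,12 d=0,2,3,5,6 (map FFFFFFFFFFFFF)

blocks(a) = [7, 8, 9, 10]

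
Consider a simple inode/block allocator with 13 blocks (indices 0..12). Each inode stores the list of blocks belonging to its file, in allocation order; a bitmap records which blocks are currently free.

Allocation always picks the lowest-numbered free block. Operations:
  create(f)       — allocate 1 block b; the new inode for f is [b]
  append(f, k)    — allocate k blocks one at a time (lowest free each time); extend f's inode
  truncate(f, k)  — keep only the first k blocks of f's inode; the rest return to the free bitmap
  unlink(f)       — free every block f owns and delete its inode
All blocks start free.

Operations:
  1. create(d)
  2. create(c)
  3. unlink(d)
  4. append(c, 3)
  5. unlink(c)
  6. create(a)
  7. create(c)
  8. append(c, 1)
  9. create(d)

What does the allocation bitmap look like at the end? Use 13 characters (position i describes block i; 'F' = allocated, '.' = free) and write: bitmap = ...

after create(d) → d:[0]  free=[F............]
after create(c) → c:[1], d:[0]  free=[FF...........]
after unlink(d) → c:[1]  free=[.F...........]
after append(c, 3) → c:[1, 0, 2, 3]  free=[FFFF.........]
after unlink(c) →   free=[.............]
after create(a) → a:[0]  free=[F............]
after create(c) → a:[0], c:[1]  free=[FF...........]
after append(c, 1) → a:[0], c:[1, 2]  free=[FFF..........]
after create(d) → a:[0], c:[1, 2], d:[3]  free=[FFFF.........]

bitmap = FFFF.........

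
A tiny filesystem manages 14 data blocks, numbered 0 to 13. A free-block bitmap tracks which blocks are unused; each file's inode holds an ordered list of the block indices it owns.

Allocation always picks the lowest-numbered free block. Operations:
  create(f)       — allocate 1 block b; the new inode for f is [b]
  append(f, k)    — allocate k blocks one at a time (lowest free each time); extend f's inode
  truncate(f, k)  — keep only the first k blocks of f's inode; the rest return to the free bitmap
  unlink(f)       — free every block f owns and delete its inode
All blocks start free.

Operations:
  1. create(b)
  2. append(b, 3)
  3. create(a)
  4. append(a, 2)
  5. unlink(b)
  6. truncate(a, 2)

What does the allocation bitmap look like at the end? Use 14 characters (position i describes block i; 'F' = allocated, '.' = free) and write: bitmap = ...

bitmap = ....FF........

create(b): bitmap=F............. | b=[0]
append(b, 3): bitmap=FFFF.......... | b=[0, 1, 2, 3]
create(a): bitmap=FFFFF......... | a=[4] b=[0, 1, 2, 3]
append(a, 2): bitmap=FFFFFFF....... | a=[4, 5, 6] b=[0, 1, 2, 3]
unlink(b): bitmap=....FFF....... | a=[4, 5, 6]
truncate(a, 2): bitmap=....FF........ | a=[4, 5]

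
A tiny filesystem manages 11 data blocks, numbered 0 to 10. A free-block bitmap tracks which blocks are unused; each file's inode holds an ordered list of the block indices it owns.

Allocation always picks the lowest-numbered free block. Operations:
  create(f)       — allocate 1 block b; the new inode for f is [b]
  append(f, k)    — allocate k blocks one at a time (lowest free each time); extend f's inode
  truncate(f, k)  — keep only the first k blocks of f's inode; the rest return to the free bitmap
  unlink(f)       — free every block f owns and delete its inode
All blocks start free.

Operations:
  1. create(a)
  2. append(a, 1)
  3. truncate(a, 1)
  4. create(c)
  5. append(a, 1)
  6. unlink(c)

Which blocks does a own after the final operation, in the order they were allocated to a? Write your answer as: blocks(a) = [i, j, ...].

blocks(a) = [0, 2]

  1. create(a)  ⇒  F..........  {a→[0]}
  2. append(a, 1)  ⇒  FF.........  {a→[0, 1]}
  3. truncate(a, 1)  ⇒  F..........  {a→[0]}
  4. create(c)  ⇒  FF.........  {a→[0]; c→[1]}
  5. append(a, 1)  ⇒  FFF........  {a→[0, 2]; c→[1]}
  6. unlink(c)  ⇒  F.F........  {a→[0, 2]}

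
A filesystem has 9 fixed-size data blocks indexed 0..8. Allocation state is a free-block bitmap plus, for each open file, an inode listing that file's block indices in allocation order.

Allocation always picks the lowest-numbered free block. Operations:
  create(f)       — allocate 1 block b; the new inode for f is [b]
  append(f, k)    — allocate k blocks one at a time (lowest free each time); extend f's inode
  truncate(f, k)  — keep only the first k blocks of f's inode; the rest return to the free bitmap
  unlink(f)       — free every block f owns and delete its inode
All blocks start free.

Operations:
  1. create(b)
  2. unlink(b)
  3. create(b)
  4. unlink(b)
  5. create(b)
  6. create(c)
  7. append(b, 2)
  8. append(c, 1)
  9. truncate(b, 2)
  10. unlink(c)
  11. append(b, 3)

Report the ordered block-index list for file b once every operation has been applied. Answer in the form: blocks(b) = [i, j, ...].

blocks(b) = [0, 2, 1, 3, 4]

  1. create(b)  ⇒  F........  {b→[0]}
  2. unlink(b)  ⇒  .........  {}
  3. create(b)  ⇒  F........  {b→[0]}
  4. unlink(b)  ⇒  .........  {}
  5. create(b)  ⇒  F........  {b→[0]}
  6. create(c)  ⇒  FF.......  {b→[0]; c→[1]}
  7. append(b, 2)  ⇒  FFFF.....  {b→[0, 2, 3]; c→[1]}
  8. append(c, 1)  ⇒  FFFFF....  {b→[0, 2, 3]; c→[1, 4]}
  9. truncate(b, 2)  ⇒  FFF.F....  {b→[0, 2]; c→[1, 4]}
  10. unlink(c)  ⇒  F.F......  {b→[0, 2]}
  11. append(b, 3)  ⇒  FFFFF....  {b→[0, 2, 1, 3, 4]}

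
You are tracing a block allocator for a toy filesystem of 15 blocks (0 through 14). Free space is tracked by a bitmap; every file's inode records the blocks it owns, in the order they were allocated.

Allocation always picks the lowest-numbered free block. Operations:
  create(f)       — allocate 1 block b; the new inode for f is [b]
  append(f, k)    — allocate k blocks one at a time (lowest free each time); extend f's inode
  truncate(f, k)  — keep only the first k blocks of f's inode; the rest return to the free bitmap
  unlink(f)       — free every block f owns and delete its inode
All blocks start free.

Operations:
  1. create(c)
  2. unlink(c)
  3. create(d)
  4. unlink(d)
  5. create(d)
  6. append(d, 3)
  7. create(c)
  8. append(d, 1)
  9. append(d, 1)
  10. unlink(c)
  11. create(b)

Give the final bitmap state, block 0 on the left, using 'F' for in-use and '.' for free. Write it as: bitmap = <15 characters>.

after create(c) → c:[0]  free=[F..............]
after unlink(c) →   free=[...............]
after create(d) → d:[0]  free=[F..............]
after unlink(d) →   free=[...............]
after create(d) → d:[0]  free=[F..............]
after append(d, 3) → d:[0, 1, 2, 3]  free=[FFFF...........]
after create(c) → c:[4], d:[0, 1, 2, 3]  free=[FFFFF..........]
after append(d, 1) → c:[4], d:[0, 1, 2, 3, 5]  free=[FFFFFF.........]
after append(d, 1) → c:[4], d:[0, 1, 2, 3, 5, 6]  free=[FFFFFFF........]
after unlink(c) → d:[0, 1, 2, 3, 5, 6]  free=[FFFF.FF........]
after create(b) → b:[4], d:[0, 1, 2, 3, 5, 6]  free=[FFFFFFF........]

bitmap = FFFFFFF........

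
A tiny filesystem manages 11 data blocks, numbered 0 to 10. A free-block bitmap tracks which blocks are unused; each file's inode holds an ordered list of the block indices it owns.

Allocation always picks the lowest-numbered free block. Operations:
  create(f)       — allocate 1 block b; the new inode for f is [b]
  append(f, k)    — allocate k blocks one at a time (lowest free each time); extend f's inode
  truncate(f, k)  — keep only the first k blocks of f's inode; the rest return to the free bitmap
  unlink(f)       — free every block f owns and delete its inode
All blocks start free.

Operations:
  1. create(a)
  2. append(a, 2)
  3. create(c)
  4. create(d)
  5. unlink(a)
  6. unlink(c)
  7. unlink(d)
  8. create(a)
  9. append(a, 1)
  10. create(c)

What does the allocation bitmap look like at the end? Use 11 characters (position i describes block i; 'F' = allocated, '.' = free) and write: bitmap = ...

create(a): bitmap=F.......... | a=[0]
append(a, 2): bitmap=FFF........ | a=[0, 1, 2]
create(c): bitmap=FFFF....... | a=[0, 1, 2] c=[3]
create(d): bitmap=FFFFF...... | a=[0, 1, 2] c=[3] d=[4]
unlink(a): bitmap=...FF...... | c=[3] d=[4]
unlink(c): bitmap=....F...... | d=[4]
unlink(d): bitmap=........... | 
create(a): bitmap=F.......... | a=[0]
append(a, 1): bitmap=FF......... | a=[0, 1]
create(c): bitmap=FFF........ | a=[0, 1] c=[2]

bitmap = FFF........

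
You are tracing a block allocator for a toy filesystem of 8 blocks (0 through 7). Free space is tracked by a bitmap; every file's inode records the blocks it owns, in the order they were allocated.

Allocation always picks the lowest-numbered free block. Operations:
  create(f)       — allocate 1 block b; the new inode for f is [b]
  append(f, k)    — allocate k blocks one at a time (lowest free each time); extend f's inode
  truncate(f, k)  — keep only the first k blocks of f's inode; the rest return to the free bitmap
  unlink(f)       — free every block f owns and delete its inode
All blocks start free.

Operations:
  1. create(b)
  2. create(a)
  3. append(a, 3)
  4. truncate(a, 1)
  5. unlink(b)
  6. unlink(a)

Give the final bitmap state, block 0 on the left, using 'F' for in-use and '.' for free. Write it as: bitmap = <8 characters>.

bitmap = ........

  1. create(b)  ⇒  F.......  {b→[0]}
  2. create(a)  ⇒  FF......  {a→[1]; b→[0]}
  3. append(a, 3)  ⇒  FFFFF...  {a→[1, 2, 3, 4]; b→[0]}
  4. truncate(a, 1)  ⇒  FF......  {a→[1]; b→[0]}
  5. unlink(b)  ⇒  .F......  {a→[1]}
  6. unlink(a)  ⇒  ........  {}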